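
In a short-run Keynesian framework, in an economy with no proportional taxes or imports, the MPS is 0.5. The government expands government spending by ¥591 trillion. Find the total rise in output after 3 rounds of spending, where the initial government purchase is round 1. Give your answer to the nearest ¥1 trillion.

MPC = 1 − MPS = 1 − 0.5 = 0.5.
Round 1 adds ΔG = ¥591 trillion; each later round is MPC = 0.5 times the previous.
After 3 rounds: 591 + 295.5 + 147.75 = ΔG·(1 − c^3)/(1 − c) = 591 × (1 − 0.125)/0.5 ≈ ¥1,034 trillion.

¥1,034 trillion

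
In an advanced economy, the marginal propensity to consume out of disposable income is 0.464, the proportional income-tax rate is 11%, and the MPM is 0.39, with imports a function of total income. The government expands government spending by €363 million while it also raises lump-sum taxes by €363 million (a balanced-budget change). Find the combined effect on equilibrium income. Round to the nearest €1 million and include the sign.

Expenditure multiplier = 1/(1 − c(1−t) + m) = 1/(1 − 0.464×0.89 + 0.39) = 1/0.97704 ≈ 1.023.
ΔG contributes k·ΔG = (+€363 million) / 0.97704 ≈ +€371.5 million.
ΔT of +€363 million changes first-round spending by −c·ΔT = −€168.432 million, contributing k·(−c·ΔT) = (−€168.432 million) / 0.97704 ≈ −€172.4 million.
Net ΔY = k(ΔG − c·ΔT) = (+€194.568 million) / 0.97704 ≈ +€199 million.

+€199 million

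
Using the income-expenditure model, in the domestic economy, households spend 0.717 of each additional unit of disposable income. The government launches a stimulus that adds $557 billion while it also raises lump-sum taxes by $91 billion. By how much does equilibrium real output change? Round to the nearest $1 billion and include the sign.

Expenditure multiplier = 1/(1 − MPC) = 1/(1 − 0.717) = 1/0.283 ≈ 3.534.
ΔG contributes k·ΔG = (+$557 billion) / 0.283 ≈ +$1,968.2 billion.
ΔT of +$91 billion changes first-round spending by −c·ΔT = −$65.247 billion, contributing k·(−c·ΔT) = (−$65.247 billion) / 0.283 ≈ −$230.6 billion.
Net ΔY = k(ΔG − c·ΔT) = (+$491.753 billion) / 0.283 ≈ +$1,738 billion.

+$1,738 billion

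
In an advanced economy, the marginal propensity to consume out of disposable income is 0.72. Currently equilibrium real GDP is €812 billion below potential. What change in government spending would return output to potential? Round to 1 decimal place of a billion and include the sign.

Spending multiplier = 1/(1 − MPC) = 1/(1 − 0.72) = 1/0.28 ≈ 3.571.
Need ΔY = +€812 billion, so ΔG = ΔY/k = (+€812 billion) × 0.28 ≈ +€227.4 billion.
The government should increase government spending by €227.4 billion.

+€227.4 billion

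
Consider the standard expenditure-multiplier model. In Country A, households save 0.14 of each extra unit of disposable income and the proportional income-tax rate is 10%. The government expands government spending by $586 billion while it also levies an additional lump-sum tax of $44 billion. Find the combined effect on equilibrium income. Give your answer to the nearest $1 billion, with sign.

MPC = 1 − MPS = 1 − 0.14 = 0.86.
Expenditure multiplier = 1/(1 − c(1−t)) = 1/(1 − 0.86×0.9) = 1/0.226 ≈ 4.425.
ΔG contributes k·ΔG = (+$586 billion) / 0.226 ≈ +$2,592.9 billion.
ΔT of +$44 billion changes first-round spending by −c·ΔT = −$37.84 billion, contributing k·(−c·ΔT) = (−$37.84 billion) / 0.226 ≈ −$167.4 billion.
Net ΔY = k(ΔG − c·ΔT) = (+$548.16 billion) / 0.226 ≈ +$2,425 billion.

+$2,425 billion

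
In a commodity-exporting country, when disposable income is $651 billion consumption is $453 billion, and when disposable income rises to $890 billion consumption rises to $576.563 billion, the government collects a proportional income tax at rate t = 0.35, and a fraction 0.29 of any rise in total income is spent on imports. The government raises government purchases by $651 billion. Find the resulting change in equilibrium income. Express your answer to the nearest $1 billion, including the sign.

MPC = ΔC/ΔYd = (576.563 − 453)/(890 − 651) = 123.563/239 = 0.517.
Government-spending multiplier = 1/(1 − c(1−t) + m) = 1/(1 − 0.517×0.65 + 0.29) = 1/0.95395 ≈ 1.048.
ΔY = k × ΔG = (+$651 billion) / 0.95395 ≈ +$682 billion.

+$682 billion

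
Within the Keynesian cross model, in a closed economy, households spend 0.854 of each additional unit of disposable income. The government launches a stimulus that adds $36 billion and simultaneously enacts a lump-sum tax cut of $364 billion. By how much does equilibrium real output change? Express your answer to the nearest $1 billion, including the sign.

+$2,376 billion

Expenditure multiplier = 1/(1 − MPC) = 1/(1 − 0.854) = 1/0.146 ≈ 6.849.
ΔG contributes k·ΔG = (+$36 billion) / 0.146 ≈ +$246.6 billion.
ΔT of −$364 billion changes first-round spending by −c·ΔT = +$310.856 billion, contributing k·(−c·ΔT) = (+$310.856 billion) / 0.146 ≈ +$2,129.2 billion.
Net ΔY = k(ΔG − c·ΔT) = (+$346.856 billion) / 0.146 ≈ +$2,376 billion.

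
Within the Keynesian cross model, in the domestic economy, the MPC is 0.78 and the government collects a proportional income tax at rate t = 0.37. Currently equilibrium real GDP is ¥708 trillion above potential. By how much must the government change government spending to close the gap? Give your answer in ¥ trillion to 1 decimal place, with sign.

−¥360.1 trillion

Spending multiplier = 1/(1 − c(1−t)) = 1/(1 − 0.78×0.63) = 1/0.5086 ≈ 1.966.
Need ΔY = −¥708 trillion, so ΔG = ΔY/k = (−¥708 trillion) × 0.5086 ≈ −¥360.1 trillion.
The government should cut government spending by ¥360.1 trillion.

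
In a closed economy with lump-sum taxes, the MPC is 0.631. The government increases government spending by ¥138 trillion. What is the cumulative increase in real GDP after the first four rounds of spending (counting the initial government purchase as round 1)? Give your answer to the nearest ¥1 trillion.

¥315 trillion

Round 1 adds ΔG = ¥138 trillion; each later round is MPC = 0.631 times the previous.
After 4 rounds: 138 + 87.078 + 54.946218 + 34.671063558 = ΔG·(1 − c^4)/(1 − c) = 138 × (1 − 0.158532181921)/0.369 ≈ ¥315 trillion.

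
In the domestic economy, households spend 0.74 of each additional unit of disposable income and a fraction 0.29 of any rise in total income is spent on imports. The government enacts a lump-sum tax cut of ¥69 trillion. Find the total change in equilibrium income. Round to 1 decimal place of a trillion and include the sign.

A lump-sum tax change of −¥69 trillion shifts disposable income by +¥69 trillion; first-round consumption changes by −c × ΔT = −0.74 × (−¥69 trillion) = +¥51.06 trillion.
Expenditure multiplier = 1/(1 − c + m) = 1/(1 − 0.74 + 0.29) = 1/0.55 ≈ 1.818.
The tax multiplier is −c × k ≈ −1.345, so ΔY = k × (−c·ΔT) = (+¥51.06 trillion) / 0.55 ≈ +¥92.8 trillion.

+¥92.8 trillion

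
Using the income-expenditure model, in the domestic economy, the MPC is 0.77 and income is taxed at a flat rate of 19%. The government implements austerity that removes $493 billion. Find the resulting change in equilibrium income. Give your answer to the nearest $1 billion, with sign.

−$1,310 billion

Spending multiplier = 1/(1 − c(1−t)) = 1/(1 − 0.77×0.81) = 1/0.3763 ≈ 2.657.
ΔY = k × ΔG = (−$493 billion) / 0.3763 ≈ −$1,310 billion.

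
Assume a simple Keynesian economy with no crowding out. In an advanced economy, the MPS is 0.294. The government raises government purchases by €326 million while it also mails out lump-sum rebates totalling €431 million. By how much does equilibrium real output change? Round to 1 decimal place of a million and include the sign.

+€2,143.8 million

MPC = 1 − MPS = 1 − 0.294 = 0.706.
Expenditure multiplier = 1/(1 − MPC) = 1/(1 − 0.706) = 1/0.294 ≈ 3.401.
ΔG contributes k·ΔG = (+€326 million) / 0.294 ≈ +€1,108.8 million.
ΔT of −€431 million changes first-round spending by −c·ΔT = +€304.286 million, contributing k·(−c·ΔT) = (+€304.286 million) / 0.294 ≈ +€1,035 million.
Net ΔY = k(ΔG − c·ΔT) = (+€630.286 million) / 0.294 ≈ +€2,143.8 million.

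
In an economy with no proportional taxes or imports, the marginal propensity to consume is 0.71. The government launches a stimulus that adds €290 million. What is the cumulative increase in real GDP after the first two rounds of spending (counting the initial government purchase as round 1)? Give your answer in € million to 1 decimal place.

Round 1 adds ΔG = €290 million; each later round is MPC = 0.71 times the previous.
After 2 rounds: 290 + 205.9 = ΔG·(1 − c^2)/(1 − c) = 290 × (1 − 0.5041)/0.29 = €495.9 million.

€495.9 million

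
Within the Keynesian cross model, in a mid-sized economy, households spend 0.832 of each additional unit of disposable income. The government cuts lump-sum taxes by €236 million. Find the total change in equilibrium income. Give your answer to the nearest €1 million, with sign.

+€1,169 million

A lump-sum tax change of −€236 million shifts disposable income by +€236 million; first-round consumption changes by −c × ΔT = −0.832 × (−€236 million) = +€196.352 million.
Expenditure multiplier = 1/(1 − MPC) = 1/(1 − 0.832) = 1/0.168 ≈ 5.952.
The tax multiplier is −c × k ≈ −4.952, so ΔY = k × (−c·ΔT) = (+€196.352 million) / 0.168 ≈ +€1,169 million.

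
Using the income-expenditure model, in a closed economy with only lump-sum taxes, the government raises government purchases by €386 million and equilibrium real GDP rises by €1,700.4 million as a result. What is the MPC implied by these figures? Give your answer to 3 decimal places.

Implied spending multiplier k = ΔY/ΔG = 1,700.4/386 ≈ 4.4052.
Since k = 1/(1 − MPC), MPC = 1 − 1/k = 1 − ΔG/ΔY = 1 − 386/1,700.4 ≈ 0.773.

0.773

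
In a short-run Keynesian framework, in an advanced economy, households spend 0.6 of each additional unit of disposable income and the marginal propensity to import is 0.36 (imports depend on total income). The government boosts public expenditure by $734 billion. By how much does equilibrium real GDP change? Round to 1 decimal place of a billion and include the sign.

Expenditure multiplier = 1/(1 − c + m) = 1/(1 − 0.6 + 0.36) = 1/0.76 ≈ 1.316.
ΔY = k × ΔG = (+$734 billion) / 0.76 ≈ +$965.8 billion.

+$965.8 billion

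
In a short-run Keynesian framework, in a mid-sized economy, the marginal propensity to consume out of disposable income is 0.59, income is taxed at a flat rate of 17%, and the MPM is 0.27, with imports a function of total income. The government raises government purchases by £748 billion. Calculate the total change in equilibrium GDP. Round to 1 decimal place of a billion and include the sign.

+£958.6 billion

Government-spending multiplier = 1/(1 − c(1−t) + m) = 1/(1 − 0.59×0.83 + 0.27) = 1/0.7803 ≈ 1.282.
ΔY = k × ΔG = (+£748 billion) / 0.7803 ≈ +£958.6 billion.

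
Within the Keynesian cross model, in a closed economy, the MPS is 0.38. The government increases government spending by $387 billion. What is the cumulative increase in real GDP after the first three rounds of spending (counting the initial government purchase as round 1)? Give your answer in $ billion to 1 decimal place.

$775.7 billion

MPC = 1 − MPS = 1 − 0.38 = 0.62.
Round 1 adds ΔG = $387 billion; each later round is MPC = 0.62 times the previous.
After 3 rounds: 387 + 239.94 + 148.7628 = ΔG·(1 − c^3)/(1 − c) = 387 × (1 − 0.238328)/0.38 ≈ $775.7 billion.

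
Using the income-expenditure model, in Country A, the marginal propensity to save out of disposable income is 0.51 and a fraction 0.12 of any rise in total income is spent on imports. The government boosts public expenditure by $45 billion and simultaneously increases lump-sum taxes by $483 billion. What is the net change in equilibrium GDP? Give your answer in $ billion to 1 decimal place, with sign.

−$304.2 billion

MPC = 1 − MPS = 1 − 0.51 = 0.49.
Expenditure multiplier = 1/(1 − c + m) = 1/(1 − 0.49 + 0.12) = 1/0.63 ≈ 1.587.
ΔG contributes k·ΔG = (+$45 billion) / 0.63 ≈ +$71.4 billion.
ΔT of +$483 billion changes first-round spending by −c·ΔT = −$236.67 billion, contributing k·(−c·ΔT) = (−$236.67 billion) / 0.63 ≈ −$375.7 billion.
Net ΔY = k(ΔG − c·ΔT) = (−$191.67 billion) / 0.63 ≈ −$304.2 billion.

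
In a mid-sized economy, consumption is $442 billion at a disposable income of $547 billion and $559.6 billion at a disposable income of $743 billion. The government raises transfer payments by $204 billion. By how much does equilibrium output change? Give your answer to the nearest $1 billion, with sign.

+$306 billion

MPC = ΔC/ΔYd = (559.6 − 442)/(743 − 547) = 117.6/196 = 0.6.
The transfer change shifts disposable income by +$204 billion, so first-round consumption changes by c·ΔTR = 0.6 × (+$204 billion) = +$122.4 billion.
Expenditure multiplier = 1/(1 − MPC) = 1/(1 − 0.6) = 1/0.4 = 2.5.
The transfer multiplier is c × k = 1.5, so ΔY = k × (c·ΔTR) = (+$122.4 billion) / 0.4 = +$306 billion.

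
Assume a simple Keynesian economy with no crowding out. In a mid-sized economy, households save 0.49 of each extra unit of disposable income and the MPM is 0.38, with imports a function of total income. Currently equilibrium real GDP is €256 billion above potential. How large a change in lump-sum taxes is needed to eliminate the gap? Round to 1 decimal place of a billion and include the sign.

MPC = 1 − MPS = 1 − 0.49 = 0.51.
Spending multiplier = 1/(1 − c + m) = 1/(1 − 0.51 + 0.38) = 1/0.87 ≈ 1.149.
Tax multiplier = −c·k = −0.51/0.87 ≈ −0.586. Need ΔY = −€256 billion, so ΔT = ΔY/(−c·k) = −(−€256 billion) × 0.87 / 0.51 ≈ +€436.7 billion.
The government should raise lump-sum taxes by €436.7 billion.

+€436.7 billion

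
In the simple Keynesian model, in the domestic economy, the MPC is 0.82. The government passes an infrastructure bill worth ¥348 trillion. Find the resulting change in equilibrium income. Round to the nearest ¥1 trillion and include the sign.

+¥1,933 trillion

Government-spending multiplier = 1/(1 − MPC) = 1/(1 − 0.82) = 1/0.18 ≈ 5.556.
ΔY = k × ΔG = (+¥348 trillion) / 0.18 ≈ +¥1,933 trillion.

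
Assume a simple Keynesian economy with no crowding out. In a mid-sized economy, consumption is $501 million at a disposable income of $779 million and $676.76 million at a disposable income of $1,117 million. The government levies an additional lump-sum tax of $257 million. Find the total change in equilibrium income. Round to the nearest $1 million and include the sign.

MPC = ΔC/ΔYd = (676.76 − 501)/(1,117 − 779) = 175.76/338 = 0.52.
A lump-sum tax change of +$257 million shifts disposable income by −$257 million; first-round consumption changes by −c × ΔT = −0.52 × (+$257 million) = −$133.64 million.
Expenditure multiplier = 1/(1 − MPC) = 1/(1 − 0.52) = 1/0.48 ≈ 2.083.
The tax multiplier is −c × k ≈ −1.083, so ΔY = k × (−c·ΔT) = (−$133.64 million) / 0.48 ≈ −$278 million.

−$278 million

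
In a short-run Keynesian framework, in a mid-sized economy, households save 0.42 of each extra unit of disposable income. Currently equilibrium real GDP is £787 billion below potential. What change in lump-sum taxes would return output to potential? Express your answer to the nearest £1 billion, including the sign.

−£570 billion

MPC = 1 − MPS = 1 − 0.42 = 0.58.
Spending multiplier = 1/(1 − MPC) = 1/(1 − 0.58) = 1/0.42 ≈ 2.381.
Tax multiplier = −c·k = −0.58/0.42 ≈ −1.381. Need ΔY = +£787 billion, so ΔT = ΔY/(−c·k) = −(+£787 billion) × 0.42 / 0.58 ≈ −£570 billion.
The government should cut lump-sum taxes by £570 billion.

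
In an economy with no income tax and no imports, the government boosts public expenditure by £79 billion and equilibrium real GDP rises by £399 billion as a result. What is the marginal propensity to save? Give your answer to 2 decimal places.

Implied spending multiplier k = ΔY/ΔG = 399/79 ≈ 5.0506.
Since k = 1/(1 − MPC), MPC = 1 − 1/k = 1 − ΔG/ΔY = 1 − 79/399 ≈ 0.80.
MPS = 1 − MPC = 0.20.

0.20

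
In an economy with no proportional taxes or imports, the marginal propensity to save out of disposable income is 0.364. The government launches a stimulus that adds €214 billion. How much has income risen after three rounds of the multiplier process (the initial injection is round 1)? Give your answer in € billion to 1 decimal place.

MPC = 1 − MPS = 1 − 0.364 = 0.636.
Round 1 adds ΔG = €214 billion; each later round is MPC = 0.636 times the previous.
After 3 rounds: 214 + 136.104 + 86.562144 = ΔG·(1 − c^3)/(1 − c) = 214 × (1 − 0.257259456)/0.364 ≈ €436.7 billion.

€436.7 billion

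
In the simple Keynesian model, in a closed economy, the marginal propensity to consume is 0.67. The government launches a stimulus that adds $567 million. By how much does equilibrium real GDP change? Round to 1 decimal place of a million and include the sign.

+$1,718.2 million

Spending multiplier = 1/(1 − MPC) = 1/(1 − 0.67) = 1/0.33 ≈ 3.03.
ΔY = k × ΔG = (+$567 million) / 0.33 ≈ +$1,718.2 million.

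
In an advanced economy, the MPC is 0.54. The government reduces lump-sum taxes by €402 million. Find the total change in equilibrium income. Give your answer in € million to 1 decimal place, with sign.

A lump-sum tax change of −€402 million shifts disposable income by +€402 million; first-round consumption changes by −c × ΔT = −0.54 × (−€402 million) = +€217.08 million.
Expenditure multiplier = 1/(1 − MPC) = 1/(1 − 0.54) = 1/0.46 ≈ 2.174.
The tax multiplier is −c × k ≈ −1.174, so ΔY = k × (−c·ΔT) = (+€217.08 million) / 0.46 ≈ +€471.9 million.

+€471.9 million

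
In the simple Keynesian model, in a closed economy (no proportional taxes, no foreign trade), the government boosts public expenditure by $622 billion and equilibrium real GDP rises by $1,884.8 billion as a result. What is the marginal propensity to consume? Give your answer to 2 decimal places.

0.67

Implied spending multiplier k = ΔY/ΔG = 1,884.8/622 ≈ 3.0302.
Since k = 1/(1 − MPC), MPC = 1 − 1/k = 1 − ΔG/ΔY = 1 − 622/1,884.8 ≈ 0.67.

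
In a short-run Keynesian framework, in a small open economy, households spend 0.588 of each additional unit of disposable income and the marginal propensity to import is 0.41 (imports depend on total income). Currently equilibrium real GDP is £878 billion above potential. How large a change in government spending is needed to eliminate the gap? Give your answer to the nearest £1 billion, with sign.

−£722 billion

Spending multiplier = 1/(1 − c + m) = 1/(1 − 0.588 + 0.41) = 1/0.822 ≈ 1.217.
Need ΔY = −£878 billion, so ΔG = ΔY/k = (−£878 billion) × 0.822 ≈ −£722 billion.
The government should cut government spending by £722 billion.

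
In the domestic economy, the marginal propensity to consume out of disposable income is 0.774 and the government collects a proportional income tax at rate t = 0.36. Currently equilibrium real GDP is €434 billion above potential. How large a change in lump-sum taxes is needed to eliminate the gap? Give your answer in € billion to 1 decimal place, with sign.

+€283.0 billion

Spending multiplier = 1/(1 − c(1−t)) = 1/(1 − 0.774×0.64) = 1/0.50464 ≈ 1.982.
Tax multiplier = −c·k = −0.774/0.50464 ≈ −1.534. Need ΔY = −€434 billion, so ΔT = ΔY/(−c·k) = −(−€434 billion) × 0.50464 / 0.774 ≈ +€283 billion.
The government should raise lump-sum taxes by €283 billion.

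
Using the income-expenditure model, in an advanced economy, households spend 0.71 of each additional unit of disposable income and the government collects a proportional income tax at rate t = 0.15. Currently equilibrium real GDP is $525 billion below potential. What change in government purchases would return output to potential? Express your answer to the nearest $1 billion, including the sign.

+$208 billion

Spending multiplier = 1/(1 − c(1−t)) = 1/(1 − 0.71×0.85) = 1/0.3965 ≈ 2.522.
Need ΔY = +$525 billion, so ΔG = ΔY/k = (+$525 billion) × 0.3965 ≈ +$208 billion.
The government should increase government purchases by $208 billion.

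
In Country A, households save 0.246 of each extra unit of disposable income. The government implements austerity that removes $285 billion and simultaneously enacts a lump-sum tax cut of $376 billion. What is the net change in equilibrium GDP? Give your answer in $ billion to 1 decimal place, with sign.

MPC = 1 − MPS = 1 − 0.246 = 0.754.
Expenditure multiplier = 1/(1 − MPC) = 1/(1 − 0.754) = 1/0.246 ≈ 4.065.
ΔG contributes k·ΔG = (−$285 billion) / 0.246 ≈ −$1,158.5 billion.
ΔT of −$376 billion changes first-round spending by −c·ΔT = +$283.504 billion, contributing k·(−c·ΔT) = (+$283.504 billion) / 0.246 ≈ +$1,152.5 billion.
Net ΔY = k(ΔG − c·ΔT) = (−$1.496 billion) / 0.246 ≈ −$6.1 billion.

−$6.1 billion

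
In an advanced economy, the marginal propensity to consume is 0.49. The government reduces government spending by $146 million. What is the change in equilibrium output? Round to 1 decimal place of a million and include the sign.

Government-spending multiplier = 1/(1 − MPC) = 1/(1 − 0.49) = 1/0.51 ≈ 1.961.
ΔY = k × ΔG = (−$146 million) / 0.51 ≈ −$286.3 million.

−$286.3 million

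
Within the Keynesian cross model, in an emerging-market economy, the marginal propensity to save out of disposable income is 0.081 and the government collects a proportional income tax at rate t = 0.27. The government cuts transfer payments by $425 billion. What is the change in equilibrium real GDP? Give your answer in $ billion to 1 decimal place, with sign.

MPC = 1 − MPS = 1 − 0.081 = 0.919.
The transfer change shifts disposable income by −$425 billion, so first-round consumption changes by c·ΔTR = 0.919 × (−$425 billion) = −$390.575 billion.
Expenditure multiplier = 1/(1 − c(1−t)) = 1/(1 − 0.919×0.73) = 1/0.32913 ≈ 3.038.
The transfer multiplier is c × k ≈ 2.792, so ΔY = k × (c·ΔTR) = (−$390.575 billion) / 0.32913 ≈ −$1,186.7 billion.

−$1,186.7 billion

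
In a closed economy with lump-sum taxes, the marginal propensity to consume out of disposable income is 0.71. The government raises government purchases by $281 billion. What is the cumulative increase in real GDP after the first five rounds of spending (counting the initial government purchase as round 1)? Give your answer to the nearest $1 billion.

Round 1 adds ΔG = $281 billion; each later round is MPC = 0.71 times the previous.
After 5 rounds: 281 + 199.51 + 141.6521 + 100.572991 + 71.40682361 = ΔG·(1 − c^5)/(1 − c) = 281 × (1 − 0.1804229351)/0.29 ≈ $794 billion.

$794 billion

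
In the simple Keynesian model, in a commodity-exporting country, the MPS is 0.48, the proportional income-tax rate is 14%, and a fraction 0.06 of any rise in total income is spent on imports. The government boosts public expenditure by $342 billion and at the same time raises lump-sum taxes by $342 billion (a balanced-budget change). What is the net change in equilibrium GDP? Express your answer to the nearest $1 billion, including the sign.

+$268 billion

MPC = 1 − MPS = 1 − 0.48 = 0.52.
Expenditure multiplier = 1/(1 − c(1−t) + m) = 1/(1 − 0.52×0.86 + 0.06) = 1/0.6128 ≈ 1.632.
ΔG contributes k·ΔG = (+$342 billion) / 0.6128 ≈ +$558.1 billion.
ΔT of +$342 billion changes first-round spending by −c·ΔT = −$177.84 billion, contributing k·(−c·ΔT) = (−$177.84 billion) / 0.6128 ≈ −$290.2 billion.
Net ΔY = k(ΔG − c·ΔT) = (+$164.16 billion) / 0.6128 ≈ +$268 billion.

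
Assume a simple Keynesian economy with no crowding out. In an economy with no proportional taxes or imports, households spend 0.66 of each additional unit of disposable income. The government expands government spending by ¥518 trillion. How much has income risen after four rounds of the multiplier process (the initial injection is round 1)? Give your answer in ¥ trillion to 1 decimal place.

Round 1 adds ΔG = ¥518 trillion; each later round is MPC = 0.66 times the previous.
After 4 rounds: 518 + 341.88 + 225.6408 + 148.922928 = ΔG·(1 − c^4)/(1 − c) = 518 × (1 − 0.18974736)/0.34 ≈ ¥1,234.4 trillion.

¥1,234.4 trillion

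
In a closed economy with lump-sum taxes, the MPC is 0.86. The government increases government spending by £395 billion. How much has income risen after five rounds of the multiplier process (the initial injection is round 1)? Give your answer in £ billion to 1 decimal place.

Round 1 adds ΔG = £395 billion; each later round is MPC = 0.86 times the previous.
After 5 rounds: 395 + 339.7 + 292.142 + 251.24212 + 216.0682232 = ΔG·(1 − c^5)/(1 − c) = 395 × (1 − 0.4704270176)/0.14 ≈ £1,494.2 billion.

£1,494.2 billion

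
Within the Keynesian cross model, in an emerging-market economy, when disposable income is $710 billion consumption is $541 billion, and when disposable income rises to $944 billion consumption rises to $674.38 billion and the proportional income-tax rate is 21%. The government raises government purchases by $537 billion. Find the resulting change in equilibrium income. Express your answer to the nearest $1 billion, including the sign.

MPC = ΔC/ΔYd = (674.38 − 541)/(944 − 710) = 133.38/234 = 0.57.
Spending multiplier = 1/(1 − c(1−t)) = 1/(1 − 0.57×0.79) = 1/0.5497 ≈ 1.819.
ΔY = k × ΔG = (+$537 billion) / 0.5497 ≈ +$977 billion.

+$977 billion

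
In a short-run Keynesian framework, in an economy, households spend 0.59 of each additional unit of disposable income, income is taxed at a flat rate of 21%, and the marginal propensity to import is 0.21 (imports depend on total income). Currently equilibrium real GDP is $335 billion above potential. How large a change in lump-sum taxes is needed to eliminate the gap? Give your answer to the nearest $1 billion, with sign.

Spending multiplier = 1/(1 − c(1−t) + m) = 1/(1 − 0.59×0.79 + 0.21) = 1/0.7439 ≈ 1.344.
Tax multiplier = −c·k = −0.59/0.7439 ≈ −0.793. Need ΔY = −$335 billion, so ΔT = ΔY/(−c·k) = −(−$335 billion) × 0.7439 / 0.59 ≈ +$422 billion.
The government should raise lump-sum taxes by $422 billion.

+$422 billion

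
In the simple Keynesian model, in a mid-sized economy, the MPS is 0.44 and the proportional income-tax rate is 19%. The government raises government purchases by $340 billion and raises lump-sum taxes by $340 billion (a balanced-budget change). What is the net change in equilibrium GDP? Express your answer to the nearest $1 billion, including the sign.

MPC = 1 − MPS = 1 − 0.44 = 0.56.
Expenditure multiplier = 1/(1 − c(1−t)) = 1/(1 − 0.56×0.81) = 1/0.5464 ≈ 1.83.
ΔG contributes k·ΔG = (+$340 billion) / 0.5464 ≈ +$622.3 billion.
ΔT of +$340 billion changes first-round spending by −c·ΔT = −$190.4 billion, contributing k·(−c·ΔT) = (−$190.4 billion) / 0.5464 ≈ −$348.5 billion.
Net ΔY = k(ΔG − c·ΔT) = (+$149.6 billion) / 0.5464 ≈ +$274 billion.

+$274 billion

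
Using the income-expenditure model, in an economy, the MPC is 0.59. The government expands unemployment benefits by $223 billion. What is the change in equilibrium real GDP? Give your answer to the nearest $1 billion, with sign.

+$321 billion

The transfer change shifts disposable income by +$223 billion, so first-round consumption changes by c·ΔTR = 0.59 × (+$223 billion) = +$131.57 billion.
Expenditure multiplier = 1/(1 − MPC) = 1/(1 − 0.59) = 1/0.41 ≈ 2.439.
The transfer multiplier is c × k ≈ 1.439, so ΔY = k × (c·ΔTR) = (+$131.57 billion) / 0.41 ≈ +$321 billion.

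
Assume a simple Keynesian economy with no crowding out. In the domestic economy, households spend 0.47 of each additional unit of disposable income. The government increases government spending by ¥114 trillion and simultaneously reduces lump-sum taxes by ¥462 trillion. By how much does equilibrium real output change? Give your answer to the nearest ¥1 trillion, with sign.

+¥625 trillion

Expenditure multiplier = 1/(1 − MPC) = 1/(1 − 0.47) = 1/0.53 ≈ 1.887.
ΔG contributes k·ΔG = (+¥114 trillion) / 0.53 ≈ +¥215.1 trillion.
ΔT of −¥462 trillion changes first-round spending by −c·ΔT = +¥217.14 trillion, contributing k·(−c·ΔT) = (+¥217.14 trillion) / 0.53 ≈ +¥409.7 trillion.
Net ΔY = k(ΔG − c·ΔT) = (+¥331.14 trillion) / 0.53 ≈ +¥625 trillion.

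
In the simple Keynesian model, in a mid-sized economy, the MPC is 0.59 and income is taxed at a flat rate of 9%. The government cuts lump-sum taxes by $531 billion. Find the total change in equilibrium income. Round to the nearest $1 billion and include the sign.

+$677 billion

A lump-sum tax change of −$531 billion shifts disposable income by +$531 billion; first-round consumption changes by −c × ΔT = −0.59 × (−$531 billion) = +$313.29 billion.
Expenditure multiplier = 1/(1 − c(1−t)) = 1/(1 − 0.59×0.91) = 1/0.4631 ≈ 2.159.
The tax multiplier is −c × k ≈ −1.274, so ΔY = k × (−c·ΔT) = (+$313.29 billion) / 0.4631 ≈ +$677 billion.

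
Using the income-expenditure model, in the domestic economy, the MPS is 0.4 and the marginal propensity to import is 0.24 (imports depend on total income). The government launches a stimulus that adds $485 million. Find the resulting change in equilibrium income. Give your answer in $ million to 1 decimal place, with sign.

+$757.8 million

MPC = 1 − MPS = 1 − 0.4 = 0.6.
Spending multiplier = 1/(1 − c + m) = 1/(1 − 0.6 + 0.24) = 1/0.64 ≈ 1.563.
ΔY = k × ΔG = (+$485 million) / 0.64 ≈ +$757.8 million.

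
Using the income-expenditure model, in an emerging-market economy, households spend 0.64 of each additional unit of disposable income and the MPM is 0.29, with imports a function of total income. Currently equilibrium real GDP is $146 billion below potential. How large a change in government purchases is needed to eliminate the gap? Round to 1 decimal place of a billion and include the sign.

Spending multiplier = 1/(1 − c + m) = 1/(1 − 0.64 + 0.29) = 1/0.65 ≈ 1.538.
Need ΔY = +$146 billion, so ΔG = ΔY/k = (+$146 billion) × 0.65 = +$94.9 billion.
The government should increase government purchases by $94.9 billion.

+$94.9 billion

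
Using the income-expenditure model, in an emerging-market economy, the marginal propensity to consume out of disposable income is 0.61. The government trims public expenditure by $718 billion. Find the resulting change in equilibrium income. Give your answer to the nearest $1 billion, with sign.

Expenditure multiplier = 1/(1 − MPC) = 1/(1 − 0.61) = 1/0.39 ≈ 2.564.
ΔY = k × ΔG = (−$718 billion) / 0.39 ≈ −$1,841 billion.

−$1,841 billion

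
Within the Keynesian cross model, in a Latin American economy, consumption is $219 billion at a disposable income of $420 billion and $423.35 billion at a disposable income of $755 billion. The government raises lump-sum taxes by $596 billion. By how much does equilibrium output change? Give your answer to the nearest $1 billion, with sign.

−$932 billion

MPC = ΔC/ΔYd = (423.35 − 219)/(755 − 420) = 204.35/335 = 0.61.
A lump-sum tax change of +$596 billion shifts disposable income by −$596 billion; first-round consumption changes by −c × ΔT = −0.61 × (+$596 billion) = −$363.56 billion.
Expenditure multiplier = 1/(1 − MPC) = 1/(1 − 0.61) = 1/0.39 ≈ 2.564.
The tax multiplier is −c × k ≈ −1.564, so ΔY = k × (−c·ΔT) = (−$363.56 billion) / 0.39 ≈ −$932 billion.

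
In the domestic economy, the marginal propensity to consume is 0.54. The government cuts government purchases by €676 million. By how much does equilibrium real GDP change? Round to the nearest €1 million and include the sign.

Government-spending multiplier = 1/(1 − MPC) = 1/(1 − 0.54) = 1/0.46 ≈ 2.174.
ΔY = k × ΔG = (−€676 million) / 0.46 ≈ −€1,470 million.

−€1,470 million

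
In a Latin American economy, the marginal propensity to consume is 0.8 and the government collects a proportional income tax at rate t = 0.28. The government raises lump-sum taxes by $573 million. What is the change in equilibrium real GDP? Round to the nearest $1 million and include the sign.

−$1,081 million

A lump-sum tax change of +$573 million shifts disposable income by −$573 million; first-round consumption changes by −c × ΔT = −0.8 × (+$573 million) = −$458.4 million.
Expenditure multiplier = 1/(1 − c(1−t)) = 1/(1 − 0.8×0.72) = 1/0.424 ≈ 2.358.
The tax multiplier is −c × k ≈ −1.887, so ΔY = k × (−c·ΔT) = (−$458.4 million) / 0.424 ≈ −$1,081 million.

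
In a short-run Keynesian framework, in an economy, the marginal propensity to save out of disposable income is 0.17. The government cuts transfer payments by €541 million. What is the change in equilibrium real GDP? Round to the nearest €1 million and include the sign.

−€2,641 million

MPC = 1 − MPS = 1 − 0.17 = 0.83.
The transfer change shifts disposable income by −€541 million, so first-round consumption changes by c·ΔTR = 0.83 × (−€541 million) = −€449.03 million.
Expenditure multiplier = 1/(1 − MPC) = 1/(1 − 0.83) = 1/0.17 ≈ 5.882.
The transfer multiplier is c × k ≈ 4.882, so ΔY = k × (c·ΔTR) = (−€449.03 million) / 0.17 ≈ −€2,641 million.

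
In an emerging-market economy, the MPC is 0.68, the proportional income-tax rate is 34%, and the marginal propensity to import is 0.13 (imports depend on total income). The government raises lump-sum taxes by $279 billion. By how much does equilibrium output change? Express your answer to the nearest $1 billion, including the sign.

−$279 billion

A lump-sum tax change of +$279 billion shifts disposable income by −$279 billion; first-round consumption changes by −c × ΔT = −0.68 × (+$279 billion) = −$189.72 billion.
Expenditure multiplier = 1/(1 − c(1−t) + m) = 1/(1 − 0.68×0.66 + 0.13) = 1/0.6812 ≈ 1.468.
The tax multiplier is −c × k ≈ −0.998, so ΔY = k × (−c·ΔT) = (−$189.72 billion) / 0.6812 ≈ −$279 billion.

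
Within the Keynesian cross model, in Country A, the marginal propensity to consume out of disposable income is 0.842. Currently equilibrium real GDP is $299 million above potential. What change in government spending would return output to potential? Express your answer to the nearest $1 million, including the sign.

−$47 million

Spending multiplier = 1/(1 − MPC) = 1/(1 − 0.842) = 1/0.158 ≈ 6.329.
Need ΔY = −$299 million, so ΔG = ΔY/k = (−$299 million) × 0.158 ≈ −$47 million.
The government should cut government spending by $47 million.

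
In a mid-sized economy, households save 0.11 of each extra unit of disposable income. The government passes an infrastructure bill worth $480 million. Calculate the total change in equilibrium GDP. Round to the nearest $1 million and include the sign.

+$4,364 million

MPC = 1 − MPS = 1 − 0.11 = 0.89.
Government-spending multiplier = 1/(1 − MPC) = 1/(1 − 0.89) = 1/0.11 ≈ 9.091.
ΔY = k × ΔG = (+$480 million) / 0.11 ≈ +$4,364 million.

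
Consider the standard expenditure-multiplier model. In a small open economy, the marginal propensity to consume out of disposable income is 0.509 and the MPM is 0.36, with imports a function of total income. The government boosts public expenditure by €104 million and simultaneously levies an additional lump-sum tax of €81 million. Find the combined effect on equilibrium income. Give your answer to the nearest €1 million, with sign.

Expenditure multiplier = 1/(1 − c + m) = 1/(1 − 0.509 + 0.36) = 1/0.851 ≈ 1.175.
ΔG contributes k·ΔG = (+€104 million) / 0.851 ≈ +€122.2 million.
ΔT of +€81 million changes first-round spending by −c·ΔT = −€41.229 million, contributing k·(−c·ΔT) = (−€41.229 million) / 0.851 ≈ −€48.4 million.
Net ΔY = k(ΔG − c·ΔT) = (+€62.771 million) / 0.851 ≈ +€74 million.

+€74 million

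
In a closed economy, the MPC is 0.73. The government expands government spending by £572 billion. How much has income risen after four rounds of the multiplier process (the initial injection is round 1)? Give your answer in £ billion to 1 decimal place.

£1,516.9 billion

Round 1 adds ΔG = £572 billion; each later round is MPC = 0.73 times the previous.
After 4 rounds: 572 + 417.56 + 304.8188 + 222.517724 = ΔG·(1 − c^4)/(1 − c) = 572 × (1 − 0.28398241)/0.27 ≈ £1,516.9 billion.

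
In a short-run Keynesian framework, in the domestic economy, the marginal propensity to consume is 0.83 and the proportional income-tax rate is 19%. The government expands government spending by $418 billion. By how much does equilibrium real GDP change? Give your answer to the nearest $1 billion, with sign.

Expenditure multiplier = 1/(1 − c(1−t)) = 1/(1 − 0.83×0.81) = 1/0.3277 ≈ 3.052.
ΔY = k × ΔG = (+$418 billion) / 0.3277 ≈ +$1,276 billion.

+$1,276 billion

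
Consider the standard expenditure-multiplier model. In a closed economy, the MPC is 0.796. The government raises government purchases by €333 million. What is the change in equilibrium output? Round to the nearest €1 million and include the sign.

+€1,632 million

Government-spending multiplier = 1/(1 − MPC) = 1/(1 − 0.796) = 1/0.204 ≈ 4.902.
ΔY = k × ΔG = (+€333 million) / 0.204 ≈ +€1,632 million.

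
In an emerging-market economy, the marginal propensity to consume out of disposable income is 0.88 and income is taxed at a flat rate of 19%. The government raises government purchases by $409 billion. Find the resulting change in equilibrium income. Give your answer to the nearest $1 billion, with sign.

Spending multiplier = 1/(1 − c(1−t)) = 1/(1 − 0.88×0.81) = 1/0.2872 ≈ 3.482.
ΔY = k × ΔG = (+$409 billion) / 0.2872 ≈ +$1,424 billion.

+$1,424 billion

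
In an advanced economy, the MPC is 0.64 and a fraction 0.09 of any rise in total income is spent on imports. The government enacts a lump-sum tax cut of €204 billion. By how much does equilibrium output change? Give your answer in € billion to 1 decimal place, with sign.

A lump-sum tax change of −€204 billion shifts disposable income by +€204 billion; first-round consumption changes by −c × ΔT = −0.64 × (−€204 billion) = +€130.56 billion.
Expenditure multiplier = 1/(1 − c + m) = 1/(1 − 0.64 + 0.09) = 1/0.45 ≈ 2.222.
The tax multiplier is −c × k ≈ −1.422, so ΔY = k × (−c·ΔT) = (+€130.56 billion) / 0.45 ≈ +€290.1 billion.

+€290.1 billion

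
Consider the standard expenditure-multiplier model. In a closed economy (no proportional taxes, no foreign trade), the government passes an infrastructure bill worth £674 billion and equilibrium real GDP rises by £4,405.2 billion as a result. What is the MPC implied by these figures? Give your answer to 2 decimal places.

Implied spending multiplier k = ΔY/ΔG = 4,405.2/674 ≈ 6.5359.
Since k = 1/(1 − MPC), MPC = 1 − 1/k = 1 − ΔG/ΔY = 1 − 674/4,405.2 ≈ 0.85.

0.85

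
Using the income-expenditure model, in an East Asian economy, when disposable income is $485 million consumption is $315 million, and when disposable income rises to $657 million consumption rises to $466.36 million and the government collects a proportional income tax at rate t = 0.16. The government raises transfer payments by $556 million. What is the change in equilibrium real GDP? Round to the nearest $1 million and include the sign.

+$1,876 million

MPC = ΔC/ΔYd = (466.36 − 315)/(657 − 485) = 151.36/172 = 0.88.
The transfer change shifts disposable income by +$556 million, so first-round consumption changes by c·ΔTR = 0.88 × (+$556 million) = +$489.28 million.
Expenditure multiplier = 1/(1 − c(1−t)) = 1/(1 − 0.88×0.84) = 1/0.2608 ≈ 3.834.
The transfer multiplier is c × k ≈ 3.374, so ΔY = k × (c·ΔTR) = (+$489.28 million) / 0.2608 ≈ +$1,876 million.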